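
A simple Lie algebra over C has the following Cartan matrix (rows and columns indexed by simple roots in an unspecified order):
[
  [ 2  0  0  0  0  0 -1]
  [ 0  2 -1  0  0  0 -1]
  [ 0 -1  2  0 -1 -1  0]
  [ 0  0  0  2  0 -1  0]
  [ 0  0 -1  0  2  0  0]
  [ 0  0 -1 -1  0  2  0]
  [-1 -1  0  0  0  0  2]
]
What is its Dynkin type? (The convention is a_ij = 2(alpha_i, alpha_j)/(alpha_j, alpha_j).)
E_7

The matrix has rank 7 with 2's on the diagonal. Reading the off-diagonal entries as Dynkin edges (a single edge where a_ij = a_ji = -1; a double or triple edge where a_ij * a_ji = 2 or 3), the diagram is a chain of 6 nodes with one extra node attached to the third node from one end (E_7). One simple-root ordering that puts it in standard form is (alpha_4, alpha_5, alpha_6, alpha_3, alpha_2, alpha_7, alpha_1). So the algebra is type E_7.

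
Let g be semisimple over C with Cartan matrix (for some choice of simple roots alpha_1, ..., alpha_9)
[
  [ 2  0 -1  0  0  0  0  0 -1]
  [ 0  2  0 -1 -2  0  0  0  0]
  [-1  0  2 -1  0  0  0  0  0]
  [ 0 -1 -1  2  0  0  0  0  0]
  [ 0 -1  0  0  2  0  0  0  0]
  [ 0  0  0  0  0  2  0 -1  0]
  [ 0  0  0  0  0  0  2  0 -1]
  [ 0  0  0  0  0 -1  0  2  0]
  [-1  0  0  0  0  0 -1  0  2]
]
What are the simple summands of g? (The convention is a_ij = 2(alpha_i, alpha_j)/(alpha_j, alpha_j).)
A_2 + B_7

The diagram associated to this matrix has two connected components: the simple roots {alpha_6, alpha_8} form a chain of 2 nodes with single edges (A_2), and {alpha_1, alpha_2, alpha_3, alpha_4, alpha_5, alpha_7, alpha_9} form a chain of 7 nodes with a double edge at one end; the terminal node there is the unique short simple root (B_7). A semisimple Lie algebra decomposes uniquely as the direct sum of simple ideals, one per connected component of its Dynkin diagram, so g ≅ A_2 ⊕ B_7 (dimension 8 + 105 = 113).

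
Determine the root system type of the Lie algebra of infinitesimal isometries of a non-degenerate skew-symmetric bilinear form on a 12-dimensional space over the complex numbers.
C_6 (sp(12))

This is sp(12), which has dimension 12(12+1)/2 = 78 and rank 12/2 = 6. In the classification of classical Lie algebras, the symplectic algebra sp(2n) has type C_n; here n = 6, so the Dynkin diagram is a chain of 6 nodes with a double edge at one end; the terminal node there is the unique long simple root (C_6). Hence the type is C_6.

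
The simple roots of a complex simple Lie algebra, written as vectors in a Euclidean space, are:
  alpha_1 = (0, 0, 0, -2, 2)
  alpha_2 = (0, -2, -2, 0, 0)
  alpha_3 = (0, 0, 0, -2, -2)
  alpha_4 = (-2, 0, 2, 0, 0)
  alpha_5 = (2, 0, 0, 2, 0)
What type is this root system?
Compute the Cartan integers a_ij = 2(alpha_i, alpha_j)/(alpha_j, alpha_j); the resulting 5x5 Cartan matrix is
[[2, 0, 0, 0, -1], [0, 2, 0, -1, 0], [0, 0, 2, 0, -1], [0, -1, 0, 2, -1], [-1, 0, -1, -1, 2]].
All simple roots have the same length, so the diagram is simply laced. The associated Dynkin diagram is a chain of 3 nodes with a fork of two nodes at one end (D_5), so the type is D_5 (the algebra so(10)).

D_5 (so(10))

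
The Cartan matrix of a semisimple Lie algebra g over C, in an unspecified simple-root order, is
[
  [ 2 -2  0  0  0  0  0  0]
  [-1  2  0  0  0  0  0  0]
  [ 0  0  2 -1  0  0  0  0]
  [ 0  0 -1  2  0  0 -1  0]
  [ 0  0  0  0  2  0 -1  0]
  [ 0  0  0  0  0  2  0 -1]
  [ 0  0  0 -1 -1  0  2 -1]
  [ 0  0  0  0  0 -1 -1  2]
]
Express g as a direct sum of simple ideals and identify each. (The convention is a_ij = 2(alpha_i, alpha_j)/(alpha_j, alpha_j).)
type B_2 ⊕ type E_6

The diagram associated to this matrix has two connected components: the simple roots {alpha_1, alpha_2} form a chain of 2 nodes with a double edge at one end; the terminal node there is the unique short simple root (B_2), and {alpha_3, alpha_4, alpha_5, alpha_6, alpha_7, alpha_8} form a chain of 5 nodes with one extra node attached to the third node from one end (E_6). A semisimple Lie algebra decomposes uniquely as the direct sum of simple ideals, one per connected component of its Dynkin diagram, so g ≅ B_2 ⊕ E_6 (dimension 10 + 78 = 88).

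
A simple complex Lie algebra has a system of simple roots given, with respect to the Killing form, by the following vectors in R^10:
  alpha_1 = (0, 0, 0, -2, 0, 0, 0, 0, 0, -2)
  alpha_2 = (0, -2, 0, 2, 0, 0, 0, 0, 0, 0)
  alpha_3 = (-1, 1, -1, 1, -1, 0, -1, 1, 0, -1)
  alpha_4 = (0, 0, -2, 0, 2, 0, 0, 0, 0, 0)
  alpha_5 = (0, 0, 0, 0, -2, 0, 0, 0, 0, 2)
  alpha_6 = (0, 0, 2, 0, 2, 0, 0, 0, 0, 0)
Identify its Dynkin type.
E_6

Compute the Cartan integers a_ij = 2(alpha_i, alpha_j)/(alpha_j, alpha_j); the resulting 6x6 Cartan matrix is
[[2, -1, 0, 0, -1, 0], [-1, 2, 0, 0, 0, 0], [0, 0, 2, 0, 0, -1], [0, 0, 0, 2, -1, 0], [-1, 0, 0, -1, 2, -1], [0, 0, -1, 0, -1, 2]].
All simple roots have the same length, so the diagram is simply laced. The associated Dynkin diagram is a chain of 5 nodes with one extra node attached to the third node from one end (E_6), so the type is E_6.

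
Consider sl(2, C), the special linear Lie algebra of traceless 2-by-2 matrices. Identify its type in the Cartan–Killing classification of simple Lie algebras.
type A_1

This is sl(2), which has dimension 2^2 - 1 = 3 and rank 2 - 1 = 1 (a Cartan subalgebra is the diagonal traceless matrices). In the classification of classical Lie algebras, the special linear algebra sl(n+1) has type A_n; here n = 1, so the Dynkin diagram is a chain of 1 nodes with single edges (A_1). Hence the type is A_1.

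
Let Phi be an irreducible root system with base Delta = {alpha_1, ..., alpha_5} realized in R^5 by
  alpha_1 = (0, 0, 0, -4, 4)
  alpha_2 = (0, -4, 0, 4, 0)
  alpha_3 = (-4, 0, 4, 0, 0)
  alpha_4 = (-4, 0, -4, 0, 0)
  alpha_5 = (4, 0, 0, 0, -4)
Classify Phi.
D_5 (so(10))

Compute the Cartan integers a_ij = 2(alpha_i, alpha_j)/(alpha_j, alpha_j); the resulting 5x5 Cartan matrix is
[[2, -1, 0, 0, -1], [-1, 2, 0, 0, 0], [0, 0, 2, 0, -1], [0, 0, 0, 2, -1], [-1, 0, -1, -1, 2]].
All simple roots have the same length, so the diagram is simply laced. The associated Dynkin diagram is a chain of 3 nodes with a fork of two nodes at one end (D_5), so the type is D_5 (the algebra so(10)).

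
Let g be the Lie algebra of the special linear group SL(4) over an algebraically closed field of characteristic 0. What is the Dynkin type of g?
This is sl(4), which has dimension 4^2 - 1 = 15 and rank 4 - 1 = 3 (a Cartan subalgebra is the diagonal traceless matrices). In the classification of classical Lie algebras, the special linear algebra sl(n+1) has type A_n; here n = 3, so the Dynkin diagram is a chain of 3 nodes with single edges (A_3). Hence the type is A_3.

A3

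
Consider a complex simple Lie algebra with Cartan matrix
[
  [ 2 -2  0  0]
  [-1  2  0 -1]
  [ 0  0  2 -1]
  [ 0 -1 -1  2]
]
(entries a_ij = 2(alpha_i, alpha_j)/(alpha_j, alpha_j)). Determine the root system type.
The matrix has rank 4 with 2's on the diagonal. Reading the off-diagonal entries as Dynkin edges (a single edge where a_ij = a_ji = -1; a double or triple edge where a_ij * a_ji = 2 or 3), the diagram is a chain of 4 nodes with a double edge at one end; the terminal node there is the unique long simple root (C_4). One simple-root ordering that puts it in standard form is (alpha_3, alpha_4, alpha_2, alpha_1). So the algebra is type C_4, i.e. sp(8).

type C_4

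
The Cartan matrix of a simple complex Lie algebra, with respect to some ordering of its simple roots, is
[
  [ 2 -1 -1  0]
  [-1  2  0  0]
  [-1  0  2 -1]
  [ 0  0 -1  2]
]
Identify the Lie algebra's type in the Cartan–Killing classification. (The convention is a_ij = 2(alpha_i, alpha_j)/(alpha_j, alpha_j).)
The matrix has rank 4 with 2's on the diagonal. Reading the off-diagonal entries as Dynkin edges (a single edge where a_ij = a_ji = -1; a double or triple edge where a_ij * a_ji = 2 or 3), the diagram is a chain of 4 nodes with single edges (A_4). One simple-root ordering that puts it in standard form is (alpha_4, alpha_3, alpha_1, alpha_2). So the algebra is type A_4, i.e. sl(5).

A_4 (sl(5))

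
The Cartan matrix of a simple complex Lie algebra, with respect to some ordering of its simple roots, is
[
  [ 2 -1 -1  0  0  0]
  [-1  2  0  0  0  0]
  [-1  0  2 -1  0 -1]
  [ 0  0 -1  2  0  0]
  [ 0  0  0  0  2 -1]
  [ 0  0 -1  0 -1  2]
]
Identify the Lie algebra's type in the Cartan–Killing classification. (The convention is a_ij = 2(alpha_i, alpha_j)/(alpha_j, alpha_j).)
The matrix has rank 6 with 2's on the diagonal. Reading the off-diagonal entries as Dynkin edges (a single edge where a_ij = a_ji = -1; a double or triple edge where a_ij * a_ji = 2 or 3), the diagram is a chain of 5 nodes with one extra node attached to the third node from one end (E_6). One simple-root ordering that puts it in standard form is (alpha_5, alpha_4, alpha_6, alpha_3, alpha_1, alpha_2). So the algebra is type E_6.

E_6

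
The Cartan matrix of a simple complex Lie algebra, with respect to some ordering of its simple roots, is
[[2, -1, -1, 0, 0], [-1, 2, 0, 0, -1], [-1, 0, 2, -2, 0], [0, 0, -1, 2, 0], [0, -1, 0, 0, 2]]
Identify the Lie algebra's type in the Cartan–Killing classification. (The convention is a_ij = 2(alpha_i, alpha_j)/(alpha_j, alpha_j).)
B_5 (so(11))

The matrix has rank 5 with 2's on the diagonal. Reading the off-diagonal entries as Dynkin edges (a single edge where a_ij = a_ji = -1; a double or triple edge where a_ij * a_ji = 2 or 3), the diagram is a chain of 5 nodes with a double edge at one end; the terminal node there is the unique short simple root (B_5). One simple-root ordering that puts it in standard form is (alpha_5, alpha_2, alpha_1, alpha_3, alpha_4). So the algebra is type B_5, i.e. so(11).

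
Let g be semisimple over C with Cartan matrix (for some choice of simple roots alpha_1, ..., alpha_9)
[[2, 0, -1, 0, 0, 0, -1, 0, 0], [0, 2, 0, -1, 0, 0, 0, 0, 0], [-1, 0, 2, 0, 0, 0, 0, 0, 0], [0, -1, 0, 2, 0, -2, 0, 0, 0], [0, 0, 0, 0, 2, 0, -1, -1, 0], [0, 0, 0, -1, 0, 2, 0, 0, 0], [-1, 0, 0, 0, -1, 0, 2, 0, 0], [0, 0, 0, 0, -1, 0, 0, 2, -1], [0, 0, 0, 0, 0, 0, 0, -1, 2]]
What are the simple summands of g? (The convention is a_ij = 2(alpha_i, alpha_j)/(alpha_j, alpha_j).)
The diagram associated to this matrix has two connected components: the simple roots {alpha_1, alpha_3, alpha_5, alpha_7, alpha_8, alpha_9} form a chain of 6 nodes with single edges (A_6), and {alpha_2, alpha_4, alpha_6} form a chain of 3 nodes with a double edge at one end; the terminal node there is the unique short simple root (B_3). A semisimple Lie algebra decomposes uniquely as the direct sum of simple ideals, one per connected component of its Dynkin diagram, so g ≅ A_6 ⊕ B_3 (dimension 48 + 21 = 69).

type A_6 ⊕ type B_3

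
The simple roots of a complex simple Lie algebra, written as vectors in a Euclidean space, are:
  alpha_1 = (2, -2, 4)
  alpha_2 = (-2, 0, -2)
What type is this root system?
Compute the Cartan integers a_ij = 2(alpha_i, alpha_j)/(alpha_j, alpha_j); the resulting 2x2 Cartan matrix is
[[2, -3], [-1, 2]].
The roots have two lengths (squared-length ratio 3:1); the short ones are alpha_{2}. The associated Dynkin diagram is two nodes joined by a triple edge (G_2), so the type is G_2.

G2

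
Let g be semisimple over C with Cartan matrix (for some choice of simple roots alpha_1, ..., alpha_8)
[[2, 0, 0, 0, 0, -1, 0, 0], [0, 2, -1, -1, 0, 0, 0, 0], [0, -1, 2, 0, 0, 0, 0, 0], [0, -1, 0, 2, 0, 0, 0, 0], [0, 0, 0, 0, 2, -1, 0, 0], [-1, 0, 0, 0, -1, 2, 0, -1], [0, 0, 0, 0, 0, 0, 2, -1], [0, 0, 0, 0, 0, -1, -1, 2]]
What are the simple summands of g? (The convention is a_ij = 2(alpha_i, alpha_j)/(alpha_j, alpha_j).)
The diagram associated to this matrix has two connected components: the simple roots {alpha_2, alpha_3, alpha_4} form a chain of 3 nodes with single edges (A_3), and {alpha_1, alpha_5, alpha_6, alpha_7, alpha_8} form a chain of 3 nodes with a fork of two nodes at one end (D_5). A semisimple Lie algebra decomposes uniquely as the direct sum of simple ideals, one per connected component of its Dynkin diagram, so g ≅ A_3 ⊕ D_5 (dimension 15 + 45 = 60).

A3 ⊕ D5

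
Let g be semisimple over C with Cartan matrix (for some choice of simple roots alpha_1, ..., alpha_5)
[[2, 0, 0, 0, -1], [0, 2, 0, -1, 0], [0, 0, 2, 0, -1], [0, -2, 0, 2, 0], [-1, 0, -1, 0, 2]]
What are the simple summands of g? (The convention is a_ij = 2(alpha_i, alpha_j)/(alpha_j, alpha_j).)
The diagram associated to this matrix has two connected components: the simple roots {alpha_1, alpha_3, alpha_5} form a chain of 3 nodes with single edges (A_3), and {alpha_2, alpha_4} form a chain of 2 nodes with a double edge at one end; the terminal node there is the unique short simple root (B_2). A semisimple Lie algebra decomposes uniquely as the direct sum of simple ideals, one per connected component of its Dynkin diagram, so g ≅ A_3 ⊕ B_2 (dimension 15 + 10 = 25).

type A_3 ⊕ type B_2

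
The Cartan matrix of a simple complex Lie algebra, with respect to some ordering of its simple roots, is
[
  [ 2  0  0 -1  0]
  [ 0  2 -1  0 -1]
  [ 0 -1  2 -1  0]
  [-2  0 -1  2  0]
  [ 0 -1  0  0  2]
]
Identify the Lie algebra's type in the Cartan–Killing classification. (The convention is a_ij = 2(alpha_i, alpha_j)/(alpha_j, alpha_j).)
type B_5

The matrix has rank 5 with 2's on the diagonal. Reading the off-diagonal entries as Dynkin edges (a single edge where a_ij = a_ji = -1; a double or triple edge where a_ij * a_ji = 2 or 3), the diagram is a chain of 5 nodes with a double edge at one end; the terminal node there is the unique short simple root (B_5). One simple-root ordering that puts it in standard form is (alpha_5, alpha_2, alpha_3, alpha_4, alpha_1). So the algebra is type B_5, i.e. so(11).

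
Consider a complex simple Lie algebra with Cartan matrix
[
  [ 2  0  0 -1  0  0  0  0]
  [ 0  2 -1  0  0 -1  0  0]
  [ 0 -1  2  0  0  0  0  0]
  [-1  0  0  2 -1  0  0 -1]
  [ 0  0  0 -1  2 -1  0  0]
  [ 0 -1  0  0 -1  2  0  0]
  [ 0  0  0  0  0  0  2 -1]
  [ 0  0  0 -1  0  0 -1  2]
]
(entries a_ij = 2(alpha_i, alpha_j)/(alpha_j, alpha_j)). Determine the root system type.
E8

The matrix has rank 8 with 2's on the diagonal. Reading the off-diagonal entries as Dynkin edges (a single edge where a_ij = a_ji = -1; a double or triple edge where a_ij * a_ji = 2 or 3), the diagram is a chain of 7 nodes with one extra node attached to the third node from one end (E_8). One simple-root ordering that puts it in standard form is (alpha_7, alpha_1, alpha_8, alpha_4, alpha_5, alpha_6, alpha_2, alpha_3). So the algebra is type E_8.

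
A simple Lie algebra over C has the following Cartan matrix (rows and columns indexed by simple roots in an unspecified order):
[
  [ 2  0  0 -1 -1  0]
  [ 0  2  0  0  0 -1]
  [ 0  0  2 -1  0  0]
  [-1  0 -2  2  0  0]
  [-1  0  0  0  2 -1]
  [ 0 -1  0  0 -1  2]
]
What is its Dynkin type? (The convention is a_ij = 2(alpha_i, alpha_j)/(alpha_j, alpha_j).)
type B_6

The matrix has rank 6 with 2's on the diagonal. Reading the off-diagonal entries as Dynkin edges (a single edge where a_ij = a_ji = -1; a double or triple edge where a_ij * a_ji = 2 or 3), the diagram is a chain of 6 nodes with a double edge at one end; the terminal node there is the unique short simple root (B_6). One simple-root ordering that puts it in standard form is (alpha_2, alpha_6, alpha_5, alpha_1, alpha_4, alpha_3). So the algebra is type B_6, i.e. so(13).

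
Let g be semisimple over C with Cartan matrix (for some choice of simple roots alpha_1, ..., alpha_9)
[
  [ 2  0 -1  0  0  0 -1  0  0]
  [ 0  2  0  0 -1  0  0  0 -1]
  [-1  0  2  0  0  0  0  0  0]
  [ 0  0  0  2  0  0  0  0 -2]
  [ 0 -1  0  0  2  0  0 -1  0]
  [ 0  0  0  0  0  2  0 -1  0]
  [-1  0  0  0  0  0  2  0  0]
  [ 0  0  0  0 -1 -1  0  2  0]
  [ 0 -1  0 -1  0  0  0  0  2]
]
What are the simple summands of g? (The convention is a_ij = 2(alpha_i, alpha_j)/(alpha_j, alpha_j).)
type A_3 ⊕ type C_6

The diagram associated to this matrix has two connected components: the simple roots {alpha_1, alpha_3, alpha_7} form a chain of 3 nodes with single edges (A_3), and {alpha_2, alpha_4, alpha_5, alpha_6, alpha_8, alpha_9} form a chain of 6 nodes with a double edge at one end; the terminal node there is the unique long simple root (C_6). A semisimple Lie algebra decomposes uniquely as the direct sum of simple ideals, one per connected component of its Dynkin diagram, so g ≅ A_3 ⊕ C_6 (dimension 15 + 78 = 93).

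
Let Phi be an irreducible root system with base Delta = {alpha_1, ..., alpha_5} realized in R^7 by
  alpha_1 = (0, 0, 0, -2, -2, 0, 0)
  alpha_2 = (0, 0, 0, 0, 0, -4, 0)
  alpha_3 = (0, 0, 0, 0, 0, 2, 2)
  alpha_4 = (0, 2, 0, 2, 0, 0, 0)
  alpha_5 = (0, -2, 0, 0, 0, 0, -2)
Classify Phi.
Compute the Cartan integers a_ij = 2(alpha_i, alpha_j)/(alpha_j, alpha_j); the resulting 5x5 Cartan matrix is
[[2, 0, 0, -1, 0], [0, 2, -2, 0, 0], [0, -1, 2, 0, -1], [-1, 0, 0, 2, -1], [0, 0, -1, -1, 2]].
The roots have two lengths (squared-length ratio 2:1); the short ones are alpha_{1,3,4,5}. The associated Dynkin diagram is a chain of 5 nodes with a double edge at one end; the terminal node there is the unique long simple root (C_5), so the type is C_5 (the algebra sp(10)).

type C_5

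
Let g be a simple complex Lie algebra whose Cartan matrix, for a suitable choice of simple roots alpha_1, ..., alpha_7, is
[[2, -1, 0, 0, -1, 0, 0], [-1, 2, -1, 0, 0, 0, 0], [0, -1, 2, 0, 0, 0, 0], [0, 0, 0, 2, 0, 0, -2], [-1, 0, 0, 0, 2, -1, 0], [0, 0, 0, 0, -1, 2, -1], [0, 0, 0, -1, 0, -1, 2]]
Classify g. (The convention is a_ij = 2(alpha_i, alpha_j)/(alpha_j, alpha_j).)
The matrix has rank 7 with 2's on the diagonal. Reading the off-diagonal entries as Dynkin edges (a single edge where a_ij = a_ji = -1; a double or triple edge where a_ij * a_ji = 2 or 3), the diagram is a chain of 7 nodes with a double edge at one end; the terminal node there is the unique long simple root (C_7). One simple-root ordering that puts it in standard form is (alpha_3, alpha_2, alpha_1, alpha_5, alpha_6, alpha_7, alpha_4). So the algebra is type C_7, i.e. sp(14).

C_7 (sp(14))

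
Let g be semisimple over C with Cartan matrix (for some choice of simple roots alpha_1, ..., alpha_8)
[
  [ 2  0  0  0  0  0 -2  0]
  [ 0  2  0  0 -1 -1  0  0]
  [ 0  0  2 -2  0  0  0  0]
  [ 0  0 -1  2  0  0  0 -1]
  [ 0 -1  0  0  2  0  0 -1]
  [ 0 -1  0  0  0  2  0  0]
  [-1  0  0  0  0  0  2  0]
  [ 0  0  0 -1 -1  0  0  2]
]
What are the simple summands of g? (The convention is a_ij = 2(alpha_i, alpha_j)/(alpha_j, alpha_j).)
type B_2 + type C_6

The diagram associated to this matrix has two connected components: the simple roots {alpha_1, alpha_7} form a chain of 2 nodes with a double edge at one end; the terminal node there is the unique short simple root (B_2), and {alpha_2, alpha_3, alpha_4, alpha_5, alpha_6, alpha_8} form a chain of 6 nodes with a double edge at one end; the terminal node there is the unique long simple root (C_6). A semisimple Lie algebra decomposes uniquely as the direct sum of simple ideals, one per connected component of its Dynkin diagram, so g ≅ B_2 ⊕ C_6 (dimension 10 + 78 = 88).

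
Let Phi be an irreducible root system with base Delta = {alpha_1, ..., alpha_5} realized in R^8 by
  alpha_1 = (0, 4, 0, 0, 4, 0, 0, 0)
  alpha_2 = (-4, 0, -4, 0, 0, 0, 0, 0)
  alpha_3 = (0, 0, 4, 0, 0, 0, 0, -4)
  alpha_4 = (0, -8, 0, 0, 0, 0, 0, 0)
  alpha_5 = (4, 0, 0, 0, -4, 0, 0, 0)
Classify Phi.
type C_5

Compute the Cartan integers a_ij = 2(alpha_i, alpha_j)/(alpha_j, alpha_j); the resulting 5x5 Cartan matrix is
[[2, 0, 0, -1, -1], [0, 2, -1, 0, -1], [0, -1, 2, 0, 0], [-2, 0, 0, 2, 0], [-1, -1, 0, 0, 2]].
The roots have two lengths (squared-length ratio 2:1); the short ones are alpha_{1,2,3,5}. The associated Dynkin diagram is a chain of 5 nodes with a double edge at one end; the terminal node there is the unique long simple root (C_5), so the type is C_5 (the algebra sp(10)).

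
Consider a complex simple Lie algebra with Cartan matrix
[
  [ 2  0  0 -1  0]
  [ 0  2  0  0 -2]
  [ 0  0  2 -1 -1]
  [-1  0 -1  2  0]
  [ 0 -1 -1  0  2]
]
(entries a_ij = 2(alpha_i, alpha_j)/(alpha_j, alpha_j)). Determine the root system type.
C5

The matrix has rank 5 with 2's on the diagonal. Reading the off-diagonal entries as Dynkin edges (a single edge where a_ij = a_ji = -1; a double or triple edge where a_ij * a_ji = 2 or 3), the diagram is a chain of 5 nodes with a double edge at one end; the terminal node there is the unique long simple root (C_5). One simple-root ordering that puts it in standard form is (alpha_1, alpha_4, alpha_3, alpha_5, alpha_2). So the algebra is type C_5, i.e. sp(10).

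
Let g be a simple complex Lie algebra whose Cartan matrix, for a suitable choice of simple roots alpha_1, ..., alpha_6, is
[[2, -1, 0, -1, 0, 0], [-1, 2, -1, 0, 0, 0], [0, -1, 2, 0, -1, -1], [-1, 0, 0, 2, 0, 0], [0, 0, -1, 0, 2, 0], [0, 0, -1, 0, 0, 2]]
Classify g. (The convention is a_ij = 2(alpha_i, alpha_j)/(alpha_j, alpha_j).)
The matrix has rank 6 with 2's on the diagonal. Reading the off-diagonal entries as Dynkin edges (a single edge where a_ij = a_ji = -1; a double or triple edge where a_ij * a_ji = 2 or 3), the diagram is a chain of 4 nodes with a fork of two nodes at one end (D_6). One simple-root ordering that puts it in standard form is (alpha_4, alpha_1, alpha_2, alpha_3, alpha_5, alpha_6). So the algebra is type D_6, i.e. so(12).

D_6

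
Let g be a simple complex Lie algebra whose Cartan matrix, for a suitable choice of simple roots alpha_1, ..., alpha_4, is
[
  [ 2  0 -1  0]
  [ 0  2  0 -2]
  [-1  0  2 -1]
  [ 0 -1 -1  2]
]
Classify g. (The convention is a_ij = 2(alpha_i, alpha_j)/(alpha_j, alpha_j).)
C_4 (sp(8))

The matrix has rank 4 with 2's on the diagonal. Reading the off-diagonal entries as Dynkin edges (a single edge where a_ij = a_ji = -1; a double or triple edge where a_ij * a_ji = 2 or 3), the diagram is a chain of 4 nodes with a double edge at one end; the terminal node there is the unique long simple root (C_4). One simple-root ordering that puts it in standard form is (alpha_1, alpha_3, alpha_4, alpha_2). So the algebra is type C_4, i.e. sp(8).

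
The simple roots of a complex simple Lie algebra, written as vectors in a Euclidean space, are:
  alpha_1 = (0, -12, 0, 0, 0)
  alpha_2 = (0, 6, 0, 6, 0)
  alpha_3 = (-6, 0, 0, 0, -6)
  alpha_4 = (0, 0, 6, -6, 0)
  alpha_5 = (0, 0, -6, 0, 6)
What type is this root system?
type C_5

Compute the Cartan integers a_ij = 2(alpha_i, alpha_j)/(alpha_j, alpha_j); the resulting 5x5 Cartan matrix is
[[2, -2, 0, 0, 0], [-1, 2, 0, -1, 0], [0, 0, 2, 0, -1], [0, -1, 0, 2, -1], [0, 0, -1, -1, 2]].
The roots have two lengths (squared-length ratio 2:1); the short ones are alpha_{2,3,4,5}. The associated Dynkin diagram is a chain of 5 nodes with a double edge at one end; the terminal node there is the unique long simple root (C_5), so the type is C_5 (the algebra sp(10)).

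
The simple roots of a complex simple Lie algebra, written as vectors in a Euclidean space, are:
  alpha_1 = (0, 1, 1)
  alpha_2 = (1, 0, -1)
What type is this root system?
Compute the Cartan integers a_ij = 2(alpha_i, alpha_j)/(alpha_j, alpha_j); the resulting 2x2 Cartan matrix is
[[2, -1], [-1, 2]].
All simple roots have the same length, so the diagram is simply laced. The associated Dynkin diagram is a chain of 2 nodes with single edges (A_2), so the type is A_2 (the algebra sl(3)).

type A_2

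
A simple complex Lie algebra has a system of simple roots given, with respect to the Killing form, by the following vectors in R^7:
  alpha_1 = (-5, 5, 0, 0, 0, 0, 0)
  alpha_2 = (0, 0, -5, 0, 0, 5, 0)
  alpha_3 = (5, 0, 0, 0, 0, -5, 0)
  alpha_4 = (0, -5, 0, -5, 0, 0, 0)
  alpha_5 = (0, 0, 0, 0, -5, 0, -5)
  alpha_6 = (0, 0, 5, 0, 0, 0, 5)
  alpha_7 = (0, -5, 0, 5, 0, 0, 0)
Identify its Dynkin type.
Compute the Cartan integers a_ij = 2(alpha_i, alpha_j)/(alpha_j, alpha_j); the resulting 7x7 Cartan matrix is
[[2, 0, -1, -1, 0, 0, -1], [0, 2, -1, 0, 0, -1, 0], [-1, -1, 2, 0, 0, 0, 0], [-1, 0, 0, 2, 0, 0, 0], [0, 0, 0, 0, 2, -1, 0], [0, -1, 0, 0, -1, 2, 0], [-1, 0, 0, 0, 0, 0, 2]].
All simple roots have the same length, so the diagram is simply laced. The associated Dynkin diagram is a chain of 5 nodes with a fork of two nodes at one end (D_7), so the type is D_7 (the algebra so(14)).

type D_7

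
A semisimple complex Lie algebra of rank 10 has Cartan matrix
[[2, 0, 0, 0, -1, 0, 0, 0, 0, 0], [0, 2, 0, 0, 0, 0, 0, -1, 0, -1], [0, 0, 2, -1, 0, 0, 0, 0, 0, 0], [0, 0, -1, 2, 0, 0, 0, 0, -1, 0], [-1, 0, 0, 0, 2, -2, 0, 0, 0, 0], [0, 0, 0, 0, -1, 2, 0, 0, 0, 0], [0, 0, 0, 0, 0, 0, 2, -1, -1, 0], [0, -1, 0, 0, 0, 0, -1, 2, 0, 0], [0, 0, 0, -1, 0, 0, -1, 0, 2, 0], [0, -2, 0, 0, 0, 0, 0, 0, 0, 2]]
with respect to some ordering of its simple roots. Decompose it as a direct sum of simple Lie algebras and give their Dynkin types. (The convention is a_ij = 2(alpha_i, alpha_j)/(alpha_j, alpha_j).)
The diagram associated to this matrix has two connected components: the simple roots {alpha_1, alpha_5, alpha_6} form a chain of 3 nodes with a double edge at one end; the terminal node there is the unique short simple root (B_3), and {alpha_2, alpha_3, alpha_4, alpha_7, alpha_8, alpha_9, alpha_10} form a chain of 7 nodes with a double edge at one end; the terminal node there is the unique long simple root (C_7). A semisimple Lie algebra decomposes uniquely as the direct sum of simple ideals, one per connected component of its Dynkin diagram, so g ≅ B_3 ⊕ C_7 (dimension 21 + 105 = 126).

B_3 ⊕ C_7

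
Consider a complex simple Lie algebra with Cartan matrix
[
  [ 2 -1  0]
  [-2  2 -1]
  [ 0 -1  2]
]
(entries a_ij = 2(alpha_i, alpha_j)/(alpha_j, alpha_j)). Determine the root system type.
The matrix has rank 3 with 2's on the diagonal. Reading the off-diagonal entries as Dynkin edges (a single edge where a_ij = a_ji = -1; a double or triple edge where a_ij * a_ji = 2 or 3), the diagram is a chain of 3 nodes with a double edge at one end; the terminal node there is the unique short simple root (B_3). One simple-root ordering that puts it in standard form is (alpha_3, alpha_2, alpha_1). So the algebra is type B_3, i.e. so(7).

B3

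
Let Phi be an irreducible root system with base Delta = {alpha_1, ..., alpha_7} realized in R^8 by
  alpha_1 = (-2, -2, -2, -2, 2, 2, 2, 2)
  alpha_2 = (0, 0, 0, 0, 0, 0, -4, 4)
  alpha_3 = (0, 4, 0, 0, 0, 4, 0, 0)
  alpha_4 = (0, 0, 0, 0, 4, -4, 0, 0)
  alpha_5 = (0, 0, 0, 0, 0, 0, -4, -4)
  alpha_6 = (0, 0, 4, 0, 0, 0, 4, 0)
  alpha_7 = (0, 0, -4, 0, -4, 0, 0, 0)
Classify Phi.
Compute the Cartan integers a_ij = 2(alpha_i, alpha_j)/(alpha_j, alpha_j); the resulting 7x7 Cartan matrix is
[[2, 0, 0, 0, -1, 0, 0], [0, 2, 0, 0, 0, -1, 0], [0, 0, 2, -1, 0, 0, 0], [0, 0, -1, 2, 0, 0, -1], [-1, 0, 0, 0, 2, -1, 0], [0, -1, 0, 0, -1, 2, -1], [0, 0, 0, -1, 0, -1, 2]].
All simple roots have the same length, so the diagram is simply laced. The associated Dynkin diagram is a chain of 6 nodes with one extra node attached to the third node from one end (E_7), so the type is E_7.

E_7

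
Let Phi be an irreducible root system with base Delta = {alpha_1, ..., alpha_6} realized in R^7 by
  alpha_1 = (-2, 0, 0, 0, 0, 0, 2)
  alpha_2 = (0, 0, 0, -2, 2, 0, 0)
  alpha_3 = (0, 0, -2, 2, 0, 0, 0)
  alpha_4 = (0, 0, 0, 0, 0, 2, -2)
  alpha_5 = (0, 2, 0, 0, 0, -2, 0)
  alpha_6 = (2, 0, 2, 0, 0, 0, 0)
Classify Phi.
Compute the Cartan integers a_ij = 2(alpha_i, alpha_j)/(alpha_j, alpha_j); the resulting 6x6 Cartan matrix is
[[2, 0, 0, -1, 0, -1], [0, 2, -1, 0, 0, 0], [0, -1, 2, 0, 0, -1], [-1, 0, 0, 2, -1, 0], [0, 0, 0, -1, 2, 0], [-1, 0, -1, 0, 0, 2]].
All simple roots have the same length, so the diagram is simply laced. The associated Dynkin diagram is a chain of 6 nodes with single edges (A_6), so the type is A_6 (the algebra sl(7)).

A_6 (sl(7))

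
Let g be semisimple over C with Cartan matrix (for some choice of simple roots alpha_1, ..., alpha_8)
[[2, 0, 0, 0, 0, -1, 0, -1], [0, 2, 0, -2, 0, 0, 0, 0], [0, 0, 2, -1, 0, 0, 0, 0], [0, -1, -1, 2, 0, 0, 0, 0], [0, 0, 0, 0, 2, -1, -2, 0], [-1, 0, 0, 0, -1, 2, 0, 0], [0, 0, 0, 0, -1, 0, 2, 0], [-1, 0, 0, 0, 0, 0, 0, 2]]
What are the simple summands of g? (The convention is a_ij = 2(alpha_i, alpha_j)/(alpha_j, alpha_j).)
The diagram associated to this matrix has two connected components: the simple roots {alpha_1, alpha_5, alpha_6, alpha_7, alpha_8} form a chain of 5 nodes with a double edge at one end; the terminal node there is the unique short simple root (B_5), and {alpha_2, alpha_3, alpha_4} form a chain of 3 nodes with a double edge at one end; the terminal node there is the unique long simple root (C_3). A semisimple Lie algebra decomposes uniquely as the direct sum of simple ideals, one per connected component of its Dynkin diagram, so g ≅ B_5 ⊕ C_3 (dimension 55 + 21 = 76).

B_5 ⊕ C_3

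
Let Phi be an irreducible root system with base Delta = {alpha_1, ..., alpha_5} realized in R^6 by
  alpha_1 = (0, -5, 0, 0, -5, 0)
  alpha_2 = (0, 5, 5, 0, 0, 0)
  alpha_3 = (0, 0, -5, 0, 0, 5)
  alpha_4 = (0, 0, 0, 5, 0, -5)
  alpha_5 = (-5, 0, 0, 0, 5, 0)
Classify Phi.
A5

Compute the Cartan integers a_ij = 2(alpha_i, alpha_j)/(alpha_j, alpha_j); the resulting 5x5 Cartan matrix is
[[2, -1, 0, 0, -1], [-1, 2, -1, 0, 0], [0, -1, 2, -1, 0], [0, 0, -1, 2, 0], [-1, 0, 0, 0, 2]].
All simple roots have the same length, so the diagram is simply laced. The associated Dynkin diagram is a chain of 5 nodes with single edges (A_5), so the type is A_5 (the algebra sl(6)).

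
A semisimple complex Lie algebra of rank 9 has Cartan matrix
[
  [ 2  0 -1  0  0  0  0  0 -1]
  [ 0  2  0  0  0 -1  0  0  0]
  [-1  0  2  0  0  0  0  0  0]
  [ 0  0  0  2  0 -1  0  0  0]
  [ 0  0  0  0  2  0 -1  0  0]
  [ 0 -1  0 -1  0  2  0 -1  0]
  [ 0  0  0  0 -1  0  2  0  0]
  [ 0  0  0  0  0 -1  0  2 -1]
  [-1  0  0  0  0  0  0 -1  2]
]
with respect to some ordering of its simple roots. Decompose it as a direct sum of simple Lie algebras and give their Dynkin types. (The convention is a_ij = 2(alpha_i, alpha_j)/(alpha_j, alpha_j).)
The diagram associated to this matrix has two connected components: the simple roots {alpha_5, alpha_7} form a chain of 2 nodes with single edges (A_2), and {alpha_1, alpha_2, alpha_3, alpha_4, alpha_6, alpha_8, alpha_9} form a chain of 5 nodes with a fork of two nodes at one end (D_7). A semisimple Lie algebra decomposes uniquely as the direct sum of simple ideals, one per connected component of its Dynkin diagram, so g ≅ A_2 ⊕ D_7 (dimension 8 + 91 = 99).

type A_2 ⊕ type D_7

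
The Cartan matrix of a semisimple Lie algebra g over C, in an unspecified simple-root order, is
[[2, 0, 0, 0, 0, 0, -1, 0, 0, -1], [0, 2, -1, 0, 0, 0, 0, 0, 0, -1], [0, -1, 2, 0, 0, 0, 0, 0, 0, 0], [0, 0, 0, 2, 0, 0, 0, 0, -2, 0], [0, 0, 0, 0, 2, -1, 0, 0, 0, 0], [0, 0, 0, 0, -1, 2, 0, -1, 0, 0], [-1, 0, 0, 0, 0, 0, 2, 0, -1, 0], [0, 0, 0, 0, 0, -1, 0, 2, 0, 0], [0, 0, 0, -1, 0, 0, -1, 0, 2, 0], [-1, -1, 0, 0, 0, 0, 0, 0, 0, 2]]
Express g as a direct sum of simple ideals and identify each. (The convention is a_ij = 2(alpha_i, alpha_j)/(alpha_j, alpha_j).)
A_3 + C_7

The diagram associated to this matrix has two connected components: the simple roots {alpha_5, alpha_6, alpha_8} form a chain of 3 nodes with single edges (A_3), and {alpha_1, alpha_2, alpha_3, alpha_4, alpha_7, alpha_9, alpha_10} form a chain of 7 nodes with a double edge at one end; the terminal node there is the unique long simple root (C_7). A semisimple Lie algebra decomposes uniquely as the direct sum of simple ideals, one per connected component of its Dynkin diagram, so g ≅ A_3 ⊕ C_7 (dimension 15 + 105 = 120).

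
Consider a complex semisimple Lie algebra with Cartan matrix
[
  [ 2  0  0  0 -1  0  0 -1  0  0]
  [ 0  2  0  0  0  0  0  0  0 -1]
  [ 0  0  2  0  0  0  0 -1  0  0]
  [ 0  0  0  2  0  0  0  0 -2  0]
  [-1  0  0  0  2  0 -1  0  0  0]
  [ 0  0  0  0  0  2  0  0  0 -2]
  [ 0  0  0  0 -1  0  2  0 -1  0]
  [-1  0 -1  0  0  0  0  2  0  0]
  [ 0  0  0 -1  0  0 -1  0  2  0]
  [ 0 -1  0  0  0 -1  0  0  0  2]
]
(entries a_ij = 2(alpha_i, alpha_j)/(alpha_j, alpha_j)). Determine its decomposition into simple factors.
The diagram associated to this matrix has two connected components: the simple roots {alpha_2, alpha_6, alpha_10} form a chain of 3 nodes with a double edge at one end; the terminal node there is the unique long simple root (C_3), and {alpha_1, alpha_3, alpha_4, alpha_5, alpha_7, alpha_8, alpha_9} form a chain of 7 nodes with a double edge at one end; the terminal node there is the unique long simple root (C_7). A semisimple Lie algebra decomposes uniquely as the direct sum of simple ideals, one per connected component of its Dynkin diagram, so g ≅ C_3 ⊕ C_7 (dimension 21 + 105 = 126).

C_3 (sp(6)) ⊕ C_7 (sp(14))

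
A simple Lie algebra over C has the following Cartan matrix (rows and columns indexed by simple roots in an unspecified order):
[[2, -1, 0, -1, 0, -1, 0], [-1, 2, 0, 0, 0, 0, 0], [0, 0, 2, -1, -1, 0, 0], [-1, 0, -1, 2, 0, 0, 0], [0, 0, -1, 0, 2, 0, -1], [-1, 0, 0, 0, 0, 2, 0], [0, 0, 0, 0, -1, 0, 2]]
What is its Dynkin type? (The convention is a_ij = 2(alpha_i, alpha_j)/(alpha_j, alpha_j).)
D_7

The matrix has rank 7 with 2's on the diagonal. Reading the off-diagonal entries as Dynkin edges (a single edge where a_ij = a_ji = -1; a double or triple edge where a_ij * a_ji = 2 or 3), the diagram is a chain of 5 nodes with a fork of two nodes at one end (D_7). One simple-root ordering that puts it in standard form is (alpha_7, alpha_5, alpha_3, alpha_4, alpha_1, alpha_2, alpha_6). So the algebra is type D_7, i.e. so(14).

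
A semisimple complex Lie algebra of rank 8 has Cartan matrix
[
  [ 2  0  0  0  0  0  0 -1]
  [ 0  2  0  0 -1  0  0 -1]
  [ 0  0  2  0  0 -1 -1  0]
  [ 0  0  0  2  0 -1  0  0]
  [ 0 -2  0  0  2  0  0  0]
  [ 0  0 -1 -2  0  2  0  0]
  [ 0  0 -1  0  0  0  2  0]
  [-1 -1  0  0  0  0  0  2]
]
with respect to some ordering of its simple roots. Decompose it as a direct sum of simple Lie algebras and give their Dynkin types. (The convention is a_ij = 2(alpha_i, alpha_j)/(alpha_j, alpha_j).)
B_4 ⊕ C_4

The diagram associated to this matrix has two connected components: the simple roots {alpha_3, alpha_4, alpha_6, alpha_7} form a chain of 4 nodes with a double edge at one end; the terminal node there is the unique short simple root (B_4), and {alpha_1, alpha_2, alpha_5, alpha_8} form a chain of 4 nodes with a double edge at one end; the terminal node there is the unique long simple root (C_4). A semisimple Lie algebra decomposes uniquely as the direct sum of simple ideals, one per connected component of its Dynkin diagram, so g ≅ B_4 ⊕ C_4 (dimension 36 + 36 = 72).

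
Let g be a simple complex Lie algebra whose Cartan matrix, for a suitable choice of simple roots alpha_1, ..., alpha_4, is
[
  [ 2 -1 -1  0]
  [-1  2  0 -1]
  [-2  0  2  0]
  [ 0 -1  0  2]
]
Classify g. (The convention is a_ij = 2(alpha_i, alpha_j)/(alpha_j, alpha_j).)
The matrix has rank 4 with 2's on the diagonal. Reading the off-diagonal entries as Dynkin edges (a single edge where a_ij = a_ji = -1; a double or triple edge where a_ij * a_ji = 2 or 3), the diagram is a chain of 4 nodes with a double edge at one end; the terminal node there is the unique long simple root (C_4). One simple-root ordering that puts it in standard form is (alpha_4, alpha_2, alpha_1, alpha_3). So the algebra is type C_4, i.e. sp(8).

C_4 (sp(8))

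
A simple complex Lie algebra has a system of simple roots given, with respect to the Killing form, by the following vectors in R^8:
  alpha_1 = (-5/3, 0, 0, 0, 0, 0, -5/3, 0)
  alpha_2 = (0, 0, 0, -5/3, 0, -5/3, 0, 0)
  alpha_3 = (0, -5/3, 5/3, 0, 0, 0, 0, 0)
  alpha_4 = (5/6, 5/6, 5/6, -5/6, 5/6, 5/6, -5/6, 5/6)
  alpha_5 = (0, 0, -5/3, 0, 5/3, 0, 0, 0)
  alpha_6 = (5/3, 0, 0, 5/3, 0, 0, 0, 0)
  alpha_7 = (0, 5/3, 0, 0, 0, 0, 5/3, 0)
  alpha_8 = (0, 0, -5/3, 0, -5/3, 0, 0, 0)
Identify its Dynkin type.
type E_8

Compute the Cartan integers a_ij = 2(alpha_i, alpha_j)/(alpha_j, alpha_j); the resulting 8x8 Cartan matrix is
[[2, 0, 0, 0, 0, -1, -1, 0], [0, 2, 0, 0, 0, -1, 0, 0], [0, 0, 2, 0, -1, 0, -1, -1], [0, 0, 0, 2, 0, 0, 0, -1], [0, 0, -1, 0, 2, 0, 0, 0], [-1, -1, 0, 0, 0, 2, 0, 0], [-1, 0, -1, 0, 0, 0, 2, 0], [0, 0, -1, -1, 0, 0, 0, 2]].
All simple roots have the same length, so the diagram is simply laced. The associated Dynkin diagram is a chain of 7 nodes with one extra node attached to the third node from one end (E_8), so the type is E_8.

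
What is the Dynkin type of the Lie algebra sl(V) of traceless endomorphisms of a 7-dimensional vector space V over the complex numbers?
This is sl(7), which has dimension 7^2 - 1 = 48 and rank 7 - 1 = 6 (a Cartan subalgebra is the diagonal traceless matrices). In the classification of classical Lie algebras, the special linear algebra sl(n+1) has type A_n; here n = 6, so the Dynkin diagram is a chain of 6 nodes with single edges (A_6). Hence the type is A_6.

A_6 (sl(7))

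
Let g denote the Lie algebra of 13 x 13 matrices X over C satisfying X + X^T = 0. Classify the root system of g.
B6

This is so(13) with 13 odd, which has dimension 13(13-1)/2 = 78 and rank (13-1)/2 = 6. In the classification of classical Lie algebras, the orthogonal algebra so(2n+1) in an odd number of variables has type B_n; here n = 6, so the Dynkin diagram is a chain of 6 nodes with a double edge at one end; the terminal node there is the unique short simple root (B_6). Hence the type is B_6.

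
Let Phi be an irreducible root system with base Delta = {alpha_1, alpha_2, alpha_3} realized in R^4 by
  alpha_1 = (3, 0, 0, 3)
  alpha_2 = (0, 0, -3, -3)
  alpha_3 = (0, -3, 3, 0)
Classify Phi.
A3

Compute the Cartan integers a_ij = 2(alpha_i, alpha_j)/(alpha_j, alpha_j); the resulting 3x3 Cartan matrix is
[[2, -1, 0], [-1, 2, -1], [0, -1, 2]].
All simple roots have the same length, so the diagram is simply laced. The associated Dynkin diagram is a chain of 3 nodes with single edges (A_3), so the type is A_3 (the algebra sl(4)).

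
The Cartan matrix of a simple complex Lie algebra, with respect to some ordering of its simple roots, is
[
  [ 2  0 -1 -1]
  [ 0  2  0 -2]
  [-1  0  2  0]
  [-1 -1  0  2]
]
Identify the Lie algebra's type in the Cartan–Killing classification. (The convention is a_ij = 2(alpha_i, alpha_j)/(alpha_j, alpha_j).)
The matrix has rank 4 with 2's on the diagonal. Reading the off-diagonal entries as Dynkin edges (a single edge where a_ij = a_ji = -1; a double or triple edge where a_ij * a_ji = 2 or 3), the diagram is a chain of 4 nodes with a double edge at one end; the terminal node there is the unique long simple root (C_4). One simple-root ordering that puts it in standard form is (alpha_3, alpha_1, alpha_4, alpha_2). So the algebra is type C_4, i.e. sp(8).

C_4 (sp(8))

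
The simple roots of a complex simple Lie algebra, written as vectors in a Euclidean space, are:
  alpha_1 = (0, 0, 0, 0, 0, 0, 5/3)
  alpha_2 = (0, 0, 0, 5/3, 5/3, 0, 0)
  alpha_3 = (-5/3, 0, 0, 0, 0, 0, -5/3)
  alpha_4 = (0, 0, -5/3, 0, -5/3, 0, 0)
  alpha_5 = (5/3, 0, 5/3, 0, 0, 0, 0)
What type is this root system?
Compute the Cartan integers a_ij = 2(alpha_i, alpha_j)/(alpha_j, alpha_j); the resulting 5x5 Cartan matrix is
[[2, 0, -1, 0, 0], [0, 2, 0, -1, 0], [-2, 0, 2, 0, -1], [0, -1, 0, 2, -1], [0, 0, -1, -1, 2]].
The roots have two lengths (squared-length ratio 2:1); the short ones are alpha_{1}. The associated Dynkin diagram is a chain of 5 nodes with a double edge at one end; the terminal node there is the unique short simple root (B_5), so the type is B_5 (the algebra so(11)).

B_5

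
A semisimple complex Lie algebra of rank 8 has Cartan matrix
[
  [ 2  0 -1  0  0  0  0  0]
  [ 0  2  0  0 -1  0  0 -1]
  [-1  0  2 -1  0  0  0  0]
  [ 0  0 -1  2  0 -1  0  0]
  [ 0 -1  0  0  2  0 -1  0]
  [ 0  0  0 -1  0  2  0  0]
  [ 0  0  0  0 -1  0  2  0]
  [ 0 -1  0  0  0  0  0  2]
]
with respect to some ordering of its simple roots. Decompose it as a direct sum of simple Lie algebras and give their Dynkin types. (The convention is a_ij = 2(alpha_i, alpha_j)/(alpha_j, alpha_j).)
type A_4 ⊕ type A_4

The diagram associated to this matrix has two connected components: the simple roots {alpha_1, alpha_3, alpha_4, alpha_6} form a chain of 4 nodes with single edges (A_4), and {alpha_2, alpha_5, alpha_7, alpha_8} form a chain of 4 nodes with single edges (A_4). A semisimple Lie algebra decomposes uniquely as the direct sum of simple ideals, one per connected component of its Dynkin diagram, so g ≅ A_4 ⊕ A_4 (dimension 24 + 24 = 48).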